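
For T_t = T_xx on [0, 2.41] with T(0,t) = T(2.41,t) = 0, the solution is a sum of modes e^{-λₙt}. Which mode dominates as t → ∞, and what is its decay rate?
Eigenvalues: λₙ = n²π²/2.41².
First three modes:
  n=1: λ₁ = π²/2.41² ≈ 1.699
  n=2: λ₂ = 4π²/2.41² ≈ 6.797 (4× faster decay)
  n=3: λ₃ = 9π²/2.41² ≈ 15.294 (9× faster decay)
As t → ∞, higher modes decay exponentially faster. The n=1 mode dominates: T ~ c₁ sin(πx/2.41) e^{-λ₁t}.
Decay rate: λ₁ = π²/2.41² ≈ 1.699.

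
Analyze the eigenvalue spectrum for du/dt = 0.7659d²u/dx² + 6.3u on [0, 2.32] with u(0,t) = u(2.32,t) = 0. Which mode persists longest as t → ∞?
Eigenvalues: λₙ = 0.7659n²π²/2.32² - 6.3.
First three modes:
  n=1: λ₁ = 0.7659π²/2.32² - 6.3 ≈ -4.896
  n=2: λ₂ = 3.0636π²/2.32² - 6.3 ≈ -0.682
  n=3: λ₃ = 6.8931π²/2.32² - 6.3 ≈ 6.34
Since 0.7659π²/2.32² ≈ 1.404 < 6.3, λ₁ < 0.
The n=1 mode grows fastest (−λₙ is largest for n=1) → dominates.
Asymptotic: u ~ c₁ sin(πx/2.32) e^{4.896t} (exponential growth at rate −λ₁ ≈ 4.896).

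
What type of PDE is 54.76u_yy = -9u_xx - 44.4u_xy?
Rewriting in standard form: 9u_xx + 44.4u_xy + 54.76u_yy = 0. With A = 9, B = 44.4, C = 54.76, the discriminant is 0. This is a parabolic PDE.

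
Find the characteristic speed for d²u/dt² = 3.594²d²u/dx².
Speed = 3.594. Information travels along characteristics x = x₀ ± 3.594t.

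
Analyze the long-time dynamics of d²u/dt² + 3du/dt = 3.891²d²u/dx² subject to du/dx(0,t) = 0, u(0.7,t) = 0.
Long-time behavior: u → 0. Damping (γ=3) dissipates energy; oscillations decay exponentially.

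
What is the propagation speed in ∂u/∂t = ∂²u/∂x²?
Infinite. The heat equation is parabolic, not hyperbolic, so disturbances propagate instantly.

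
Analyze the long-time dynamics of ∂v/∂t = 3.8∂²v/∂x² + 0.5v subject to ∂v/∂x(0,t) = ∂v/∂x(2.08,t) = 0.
Long-time behavior: v grows unboundedly. With Neumann BCs the constant mode has diffusion eigenvalue 0, so any r > 0 makes it grow like e^(0.5t); solution grows exponentially.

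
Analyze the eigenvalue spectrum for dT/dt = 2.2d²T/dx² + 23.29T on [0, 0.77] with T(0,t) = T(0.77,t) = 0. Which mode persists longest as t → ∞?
Eigenvalues: λₙ = 2.2n²π²/0.77² - 23.29.
First three modes:
  n=1: λ₁ = 2.2π²/0.77² - 23.29 ≈ 13.332
  n=2: λ₂ = 8.8π²/0.77² - 23.29 ≈ 123.198
  n=3: λ₃ = 19.8π²/0.77² - 23.29 ≈ 306.307
Since 2.2π²/0.77² ≈ 36.622 > 23.29, all λₙ > 0.
The n=1 mode decays slowest → dominates as t → ∞.
Asymptotic: T ~ c₁ sin(πx/0.77) e^{-λ₁t} with decay rate λ₁ ≈ 13.332.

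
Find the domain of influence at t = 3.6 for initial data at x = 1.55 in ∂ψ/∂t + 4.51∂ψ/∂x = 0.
At x = 17.786. The characteristic carries data from (1.55, 0) to (17.786, 3.6).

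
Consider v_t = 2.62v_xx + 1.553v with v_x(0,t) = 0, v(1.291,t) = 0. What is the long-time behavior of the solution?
As t → ∞, v → 0. Diffusion dominates reaction (r=1.553 < κπ²/(4L²)≈3.88); solution decays.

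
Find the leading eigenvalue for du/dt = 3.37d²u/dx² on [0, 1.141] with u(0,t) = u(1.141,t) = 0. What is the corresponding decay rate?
Eigenvalues: λₙ = 3.37n²π²/1.141².
First three modes:
  n=1: λ₁ = 3.37π²/1.141² ≈ 25.548
  n=2: λ₂ = 13.48π²/1.141² ≈ 102.192 (4× faster decay)
  n=3: λ₃ = 30.33π²/1.141² ≈ 229.933 (9× faster decay)
As t → ∞, higher modes decay exponentially faster. The n=1 mode dominates: u ~ c₁ sin(πx/1.141) e^{-λ₁t}.
Decay rate: λ₁ = 3.37π²/1.141² ≈ 25.548.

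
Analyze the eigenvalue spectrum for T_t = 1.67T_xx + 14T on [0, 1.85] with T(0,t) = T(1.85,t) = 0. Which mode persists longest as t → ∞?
Eigenvalues: λₙ = 1.67n²π²/1.85² - 14.
First three modes:
  n=1: λ₁ = 1.67π²/1.85² - 14 ≈ -9.184
  n=2: λ₂ = 6.68π²/1.85² - 14 ≈ 5.263
  n=3: λ₃ = 15.03π²/1.85² - 14 ≈ 29.343
Since 1.67π²/1.85² ≈ 4.816 < 14, λ₁ < 0.
The n=1 mode grows fastest (−λₙ is largest for n=1) → dominates.
Asymptotic: T ~ c₁ sin(πx/1.85) e^{9.184t} (exponential growth at rate −λ₁ ≈ 9.184).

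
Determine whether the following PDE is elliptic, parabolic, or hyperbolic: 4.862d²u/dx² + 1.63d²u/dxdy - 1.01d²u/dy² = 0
Coefficients: A = 4.862, B = 1.63, C = -1.01. B² - 4AC = 22.29938, which is positive, so the equation is hyperbolic.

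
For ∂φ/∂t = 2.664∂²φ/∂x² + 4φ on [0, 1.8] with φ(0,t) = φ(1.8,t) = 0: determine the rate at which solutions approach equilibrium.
Eigenvalues: λₙ = 2.664n²π²/1.8² - 4.
First three modes:
  n=1: λ₁ = 2.664π²/1.8² - 4 ≈ 4.115
  n=2: λ₂ = 10.656π²/1.8² - 4 ≈ 28.46
  n=3: λ₃ = 23.976π²/1.8² - 4 ≈ 69.035
Since 2.664π²/1.8² ≈ 8.115 > 4, all λₙ > 0.
The n=1 mode decays slowest → dominates as t → ∞.
Asymptotic: φ ~ c₁ sin(πx/1.8) e^{-λ₁t} with decay rate λ₁ ≈ 4.115.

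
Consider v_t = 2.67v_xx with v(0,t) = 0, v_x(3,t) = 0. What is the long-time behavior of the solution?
As t → ∞, v → 0. Heat escapes through the Dirichlet boundary.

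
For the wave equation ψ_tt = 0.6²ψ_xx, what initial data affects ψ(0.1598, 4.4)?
Domain of dependence: [-2.4802, 2.7998]. Signals travel at speed 0.6, so data within |x - 0.1598| ≤ 0.6·4.4 = 2.64 can reach the point.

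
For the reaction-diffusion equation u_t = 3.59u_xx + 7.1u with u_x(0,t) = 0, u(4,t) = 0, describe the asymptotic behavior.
u grows unboundedly. Reaction dominates diffusion (r=7.1 > κπ²/(4L²)≈0.55); solution grows exponentially.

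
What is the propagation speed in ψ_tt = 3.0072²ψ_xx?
Speed = 3.0072. Information travels along characteristics x = x₀ ± 3.0072t.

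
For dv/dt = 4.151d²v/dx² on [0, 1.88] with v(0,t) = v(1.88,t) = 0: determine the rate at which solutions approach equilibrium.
Eigenvalues: λₙ = 4.151n²π²/1.88².
First three modes:
  n=1: λ₁ = 4.151π²/1.88² ≈ 11.591
  n=2: λ₂ = 16.604π²/1.88² ≈ 46.366 (4× faster decay)
  n=3: λ₃ = 37.359π²/1.88² ≈ 104.323 (9× faster decay)
As t → ∞, higher modes decay exponentially faster. The n=1 mode dominates: v ~ c₁ sin(πx/1.88) e^{-λ₁t}.
Decay rate: λ₁ = 4.151π²/1.88² ≈ 11.591.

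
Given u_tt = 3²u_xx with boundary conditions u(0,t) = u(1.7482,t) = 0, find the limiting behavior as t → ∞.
u oscillates (no decay). Energy is conserved; the solution oscillates indefinitely as standing waves.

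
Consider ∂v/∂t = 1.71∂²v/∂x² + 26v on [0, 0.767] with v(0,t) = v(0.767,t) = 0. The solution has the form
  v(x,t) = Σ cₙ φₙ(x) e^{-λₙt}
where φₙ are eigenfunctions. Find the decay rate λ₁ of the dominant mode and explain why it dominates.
Eigenvalues: λₙ = 1.71n²π²/0.767² - 26.
First three modes:
  n=1: λ₁ = 1.71π²/0.767² - 26 ≈ 2.688
  n=2: λ₂ = 6.84π²/0.767² - 26 ≈ 88.753
  n=3: λ₃ = 15.39π²/0.767² - 26 ≈ 232.195
Since 1.71π²/0.767² ≈ 28.688 > 26, all λₙ > 0.
The n=1 mode decays slowest → dominates as t → ∞.
Asymptotic: v ~ c₁ sin(πx/0.767) e^{-λ₁t} with decay rate λ₁ ≈ 2.688.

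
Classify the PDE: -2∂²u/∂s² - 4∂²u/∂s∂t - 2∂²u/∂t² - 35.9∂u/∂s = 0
A = -2, B = -4, C = -2. Discriminant B² - 4AC = 0. Since 0 = 0, parabolic.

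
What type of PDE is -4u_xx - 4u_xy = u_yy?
Rewriting in standard form: -4u_xx - 4u_xy - u_yy = 0. With A = -4, B = -4, C = -1, the discriminant is 0. This is a parabolic PDE.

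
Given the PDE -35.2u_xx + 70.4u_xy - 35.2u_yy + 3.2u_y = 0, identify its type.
The second-order coefficients are A = -35.2, B = 70.4, C = -35.2. Since B² - 4AC = 0 = 0, this is a parabolic PDE.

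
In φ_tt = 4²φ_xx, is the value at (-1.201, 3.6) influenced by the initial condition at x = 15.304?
No. The domain of dependence is [-15.601, 13.199], and 15.304 is outside this interval.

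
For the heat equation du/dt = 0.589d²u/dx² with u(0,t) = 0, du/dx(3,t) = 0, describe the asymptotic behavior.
u → 0. Heat escapes through the Dirichlet boundary.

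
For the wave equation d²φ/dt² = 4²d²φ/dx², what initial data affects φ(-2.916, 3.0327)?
Domain of dependence: [-15.0468, 9.2148]. Signals travel at speed 4, so data within |x - -2.916| ≤ 4·3.0327 = 12.1308 can reach the point.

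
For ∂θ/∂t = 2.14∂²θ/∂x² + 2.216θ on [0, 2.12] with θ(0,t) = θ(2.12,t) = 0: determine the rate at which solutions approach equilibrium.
Eigenvalues: λₙ = 2.14n²π²/2.12² - 2.216.
First three modes:
  n=1: λ₁ = 2.14π²/2.12² - 2.216 ≈ 2.483
  n=2: λ₂ = 8.56π²/2.12² - 2.216 ≈ 16.582
  n=3: λ₃ = 19.26π²/2.12² - 2.216 ≈ 40.079
Since 2.14π²/2.12² ≈ 4.699 > 2.216, all λₙ > 0.
The n=1 mode decays slowest → dominates as t → ∞.
Asymptotic: θ ~ c₁ sin(πx/2.12) e^{-λ₁t} with decay rate λ₁ ≈ 2.483.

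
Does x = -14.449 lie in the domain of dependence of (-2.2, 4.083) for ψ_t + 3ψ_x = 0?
Yes. The characteristic through (-2.2, 4.083) passes through x = -14.449.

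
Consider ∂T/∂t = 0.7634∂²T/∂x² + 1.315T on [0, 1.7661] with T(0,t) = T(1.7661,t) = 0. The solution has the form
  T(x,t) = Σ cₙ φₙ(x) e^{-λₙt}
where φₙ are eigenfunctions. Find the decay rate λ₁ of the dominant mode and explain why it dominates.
Eigenvalues: λₙ = 0.7634n²π²/1.7661² - 1.315.
First three modes:
  n=1: λ₁ = 0.7634π²/1.7661² - 1.315 ≈ 1.101
  n=2: λ₂ = 3.0536π²/1.7661² - 1.315 ≈ 8.347
  n=3: λ₃ = 6.8706π²/1.7661² - 1.315 ≈ 20.425
Since 0.7634π²/1.7661² ≈ 2.416 > 1.315, all λₙ > 0.
The n=1 mode decays slowest → dominates as t → ∞.
Asymptotic: T ~ c₁ sin(πx/1.7661) e^{-λ₁t} with decay rate λ₁ ≈ 1.101.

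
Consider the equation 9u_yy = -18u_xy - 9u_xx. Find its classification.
Rewriting in standard form: 9u_xx + 18u_xy + 9u_yy = 0. Parabolic. (A = 9, B = 18, C = 9 gives B² - 4AC = 0.)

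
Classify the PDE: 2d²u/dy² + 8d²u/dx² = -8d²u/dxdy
Rewriting in standard form: 8d²u/dx² + 8d²u/dxdy + 2d²u/dy² = 0. A = 8, B = 8, C = 2. Discriminant B² - 4AC = 0. Since 0 = 0, parabolic.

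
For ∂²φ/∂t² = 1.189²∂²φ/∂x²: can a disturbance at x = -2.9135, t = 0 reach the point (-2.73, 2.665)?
Yes. The domain of dependence is [-5.898685, 0.438685], and -2.9135 ∈ [-5.898685, 0.438685].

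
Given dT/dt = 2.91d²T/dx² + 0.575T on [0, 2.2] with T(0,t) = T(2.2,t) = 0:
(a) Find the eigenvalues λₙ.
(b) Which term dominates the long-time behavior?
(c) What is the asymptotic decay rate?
Eigenvalues: λₙ = 2.91n²π²/2.2² - 0.575.
First three modes:
  n=1: λ₁ = 2.91π²/2.2² - 0.575 ≈ 5.359
  n=2: λ₂ = 11.64π²/2.2² - 0.575 ≈ 23.161
  n=3: λ₃ = 26.19π²/2.2² - 0.575 ≈ 52.831
Since 2.91π²/2.2² ≈ 5.934 > 0.575, all λₙ > 0.
The n=1 mode decays slowest → dominates as t → ∞.
Asymptotic: T ~ c₁ sin(πx/2.2) e^{-λ₁t} with decay rate λ₁ ≈ 5.359.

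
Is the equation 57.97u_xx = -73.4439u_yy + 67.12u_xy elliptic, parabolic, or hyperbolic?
Rewriting in standard form: 57.97u_xx - 67.12u_xy + 73.4439u_yy = 0. Computing B² - 4AC with A = 57.97, B = -67.12, C = 73.4439: discriminant = -12525.077132 (negative). Answer: elliptic.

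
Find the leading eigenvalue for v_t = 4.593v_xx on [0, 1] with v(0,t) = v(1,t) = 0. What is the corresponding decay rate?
Eigenvalues: λₙ = 4.593n²π².
First three modes:
  n=1: λ₁ = 4.593π² ≈ 45.331
  n=2: λ₂ = 18.372π² ≈ 181.324 (4× faster decay)
  n=3: λ₃ = 41.337π² ≈ 407.98 (9× faster decay)
As t → ∞, higher modes decay exponentially faster. The n=1 mode dominates: v ~ c₁ sin(πx) e^{-λ₁t}.
Decay rate: λ₁ = 4.593π² ≈ 45.331.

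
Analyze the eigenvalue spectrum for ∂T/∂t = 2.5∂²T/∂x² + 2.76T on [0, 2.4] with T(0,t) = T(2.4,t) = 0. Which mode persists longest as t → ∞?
Eigenvalues: λₙ = 2.5n²π²/2.4² - 2.76.
First three modes:
  n=1: λ₁ = 2.5π²/2.4² - 2.76 ≈ 1.524
  n=2: λ₂ = 10π²/2.4² - 2.76 ≈ 14.375
  n=3: λ₃ = 22.5π²/2.4² - 2.76 ≈ 35.793
Since 2.5π²/2.4² ≈ 4.284 > 2.76, all λₙ > 0.
The n=1 mode decays slowest → dominates as t → ∞.
Asymptotic: T ~ c₁ sin(πx/2.4) e^{-λ₁t} with decay rate λ₁ ≈ 1.524.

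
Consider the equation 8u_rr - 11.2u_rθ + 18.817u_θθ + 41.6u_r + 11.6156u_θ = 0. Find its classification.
Elliptic. (A = 8, B = -11.2, C = 18.817 gives B² - 4AC = -476.704.)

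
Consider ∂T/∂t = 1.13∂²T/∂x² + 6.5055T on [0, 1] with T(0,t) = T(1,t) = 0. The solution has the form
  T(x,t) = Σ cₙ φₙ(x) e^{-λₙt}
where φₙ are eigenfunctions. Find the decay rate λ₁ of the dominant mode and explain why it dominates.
Eigenvalues: λₙ = 1.13n²π²/1² - 6.5055.
First three modes:
  n=1: λ₁ = 1.13π² - 6.5055 ≈ 4.647
  n=2: λ₂ = 4.52π² - 6.5055 ≈ 38.105
  n=3: λ₃ = 10.17π² - 6.5055 ≈ 93.868
Since 1.13π² ≈ 11.153 > 6.5055, all λₙ > 0.
The n=1 mode decays slowest → dominates as t → ∞.
Asymptotic: T ~ c₁ sin(πx/1) e^{-λ₁t} with decay rate λ₁ ≈ 4.647.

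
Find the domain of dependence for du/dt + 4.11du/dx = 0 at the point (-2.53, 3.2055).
A single point: x = -15.704605. The characteristic through (-2.53, 3.2055) is x - 4.11t = const, so x = -2.53 - 4.11·3.2055 = -15.704605.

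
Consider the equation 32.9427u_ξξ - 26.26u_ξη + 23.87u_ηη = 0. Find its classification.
Elliptic. (A = 32.9427, B = -26.26, C = 23.87 gives B² - 4AC = -2455.781396.)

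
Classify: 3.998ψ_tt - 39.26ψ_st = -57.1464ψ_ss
Rewriting in standard form: 57.1464ψ_ss - 39.26ψ_st + 3.998ψ_tt = 0. Hyperbolic (discriminant = 627.4623712).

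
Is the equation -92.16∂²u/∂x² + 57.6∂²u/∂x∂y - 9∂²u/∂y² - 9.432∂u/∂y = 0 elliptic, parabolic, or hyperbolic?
Computing B² - 4AC with A = -92.16, B = 57.6, C = -9: discriminant = 0 (zero). Answer: parabolic.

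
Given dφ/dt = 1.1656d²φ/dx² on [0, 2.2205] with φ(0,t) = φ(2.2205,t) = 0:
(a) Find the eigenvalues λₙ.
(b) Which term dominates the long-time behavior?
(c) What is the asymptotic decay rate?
Eigenvalues: λₙ = 1.1656n²π²/2.2205².
First three modes:
  n=1: λ₁ = 1.1656π²/2.2205² ≈ 2.333
  n=2: λ₂ = 4.6624π²/2.2205² ≈ 9.333 (4× faster decay)
  n=3: λ₃ = 10.4904π²/2.2205² ≈ 20.999 (9× faster decay)
As t → ∞, higher modes decay exponentially faster. The n=1 mode dominates: φ ~ c₁ sin(πx/2.2205) e^{-λ₁t}.
Decay rate: λ₁ = 1.1656π²/2.2205² ≈ 2.333.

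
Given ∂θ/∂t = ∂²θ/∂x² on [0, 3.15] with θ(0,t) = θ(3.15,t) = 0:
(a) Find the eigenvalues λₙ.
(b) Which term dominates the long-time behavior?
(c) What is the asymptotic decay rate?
Eigenvalues: λₙ = n²π²/3.15².
First three modes:
  n=1: λ₁ = π²/3.15² ≈ 0.995
  n=2: λ₂ = 4π²/3.15² ≈ 3.979 (4× faster decay)
  n=3: λ₃ = 9π²/3.15² ≈ 8.952 (9× faster decay)
As t → ∞, higher modes decay exponentially faster. The n=1 mode dominates: θ ~ c₁ sin(πx/3.15) e^{-λ₁t}.
Decay rate: λ₁ = π²/3.15² ≈ 0.995.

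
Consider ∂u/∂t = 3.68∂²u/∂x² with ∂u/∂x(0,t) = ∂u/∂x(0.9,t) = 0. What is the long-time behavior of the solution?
As t → ∞, u → constant (steady state). Heat is conserved (no flux at boundaries); solution approaches the spatial average.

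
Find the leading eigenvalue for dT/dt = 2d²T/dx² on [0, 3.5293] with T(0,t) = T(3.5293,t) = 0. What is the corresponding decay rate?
Eigenvalues: λₙ = 2n²π²/3.5293².
First three modes:
  n=1: λ₁ = 2π²/3.5293² ≈ 1.585
  n=2: λ₂ = 8π²/3.5293² ≈ 6.339 (4× faster decay)
  n=3: λ₃ = 18π²/3.5293² ≈ 14.262 (9× faster decay)
As t → ∞, higher modes decay exponentially faster. The n=1 mode dominates: T ~ c₁ sin(πx/3.5293) e^{-λ₁t}.
Decay rate: λ₁ = 2π²/3.5293² ≈ 1.585.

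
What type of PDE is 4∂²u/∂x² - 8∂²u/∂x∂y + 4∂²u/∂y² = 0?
With A = 4, B = -8, C = 4, the discriminant is 0. This is a parabolic PDE.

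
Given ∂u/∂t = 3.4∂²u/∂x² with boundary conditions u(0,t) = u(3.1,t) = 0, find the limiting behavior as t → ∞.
u → 0. Heat diffuses out through both boundaries.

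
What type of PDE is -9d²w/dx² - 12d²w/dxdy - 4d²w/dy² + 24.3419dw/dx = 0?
With A = -9, B = -12, C = -4, the discriminant is 0. This is a parabolic PDE.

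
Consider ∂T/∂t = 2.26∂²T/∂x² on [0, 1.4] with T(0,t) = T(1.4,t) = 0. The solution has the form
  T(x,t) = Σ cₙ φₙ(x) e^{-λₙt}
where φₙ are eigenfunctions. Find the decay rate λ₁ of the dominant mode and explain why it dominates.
Eigenvalues: λₙ = 2.26n²π²/1.4².
First three modes:
  n=1: λ₁ = 2.26π²/1.4² ≈ 11.38
  n=2: λ₂ = 9.04π²/1.4² ≈ 45.521 (4× faster decay)
  n=3: λ₃ = 20.34π²/1.4² ≈ 102.422 (9× faster decay)
As t → ∞, higher modes decay exponentially faster. The n=1 mode dominates: T ~ c₁ sin(πx/1.4) e^{-λ₁t}.
Decay rate: λ₁ = 2.26π²/1.4² ≈ 11.38.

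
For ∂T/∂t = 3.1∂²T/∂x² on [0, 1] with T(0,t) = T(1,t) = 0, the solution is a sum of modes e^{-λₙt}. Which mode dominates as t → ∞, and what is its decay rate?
Eigenvalues: λₙ = 3.1n²π².
First three modes:
  n=1: λ₁ = 3.1π² ≈ 30.596
  n=2: λ₂ = 12.4π² ≈ 122.383 (4× faster decay)
  n=3: λ₃ = 27.9π² ≈ 275.362 (9× faster decay)
As t → ∞, higher modes decay exponentially faster. The n=1 mode dominates: T ~ c₁ sin(πx) e^{-λ₁t}.
Decay rate: λ₁ = 3.1π² ≈ 30.596.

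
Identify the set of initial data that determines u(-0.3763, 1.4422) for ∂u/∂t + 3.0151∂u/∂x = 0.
A single point: x = -4.72467722. The characteristic through (-0.3763, 1.4422) is x - 3.0151t = const, so x = -0.3763 - 3.0151·1.4422 = -4.72467722.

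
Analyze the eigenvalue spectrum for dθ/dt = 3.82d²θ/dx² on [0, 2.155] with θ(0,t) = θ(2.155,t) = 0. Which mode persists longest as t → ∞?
Eigenvalues: λₙ = 3.82n²π²/2.155².
First three modes:
  n=1: λ₁ = 3.82π²/2.155² ≈ 8.118
  n=2: λ₂ = 15.28π²/2.155² ≈ 32.473 (4× faster decay)
  n=3: λ₃ = 34.38π²/2.155² ≈ 73.065 (9× faster decay)
As t → ∞, higher modes decay exponentially faster. The n=1 mode dominates: θ ~ c₁ sin(πx/2.155) e^{-λ₁t}.
Decay rate: λ₁ = 3.82π²/2.155² ≈ 8.118.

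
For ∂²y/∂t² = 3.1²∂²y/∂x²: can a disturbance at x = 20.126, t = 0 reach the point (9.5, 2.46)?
No. The domain of dependence is [1.874, 17.126], and 20.126 is outside this interval.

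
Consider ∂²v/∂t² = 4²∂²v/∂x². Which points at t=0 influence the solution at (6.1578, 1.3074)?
Domain of dependence: [0.9282, 11.3874]. Signals travel at speed 4, so data within |x - 6.1578| ≤ 4·1.3074 = 5.2296 can reach the point.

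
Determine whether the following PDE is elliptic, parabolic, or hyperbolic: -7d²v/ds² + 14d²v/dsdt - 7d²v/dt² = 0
Coefficients: A = -7, B = 14, C = -7. B² - 4AC = 0, which is zero, so the equation is parabolic.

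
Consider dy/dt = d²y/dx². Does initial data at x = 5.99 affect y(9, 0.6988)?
Yes, for any finite x. The heat equation has infinite propagation speed, so all initial data affects all points at any t > 0.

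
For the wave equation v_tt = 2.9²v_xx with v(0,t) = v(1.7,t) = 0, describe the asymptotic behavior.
v oscillates (no decay). Energy is conserved; the solution oscillates indefinitely as standing waves.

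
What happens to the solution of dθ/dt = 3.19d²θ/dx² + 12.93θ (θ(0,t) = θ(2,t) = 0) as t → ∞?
θ grows unboundedly. Reaction dominates diffusion (r=12.93 > κπ²/L²≈7.87); solution grows exponentially.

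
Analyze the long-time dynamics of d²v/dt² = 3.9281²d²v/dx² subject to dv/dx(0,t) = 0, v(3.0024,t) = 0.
Long-time behavior: v oscillates (no decay). Energy is conserved; the solution oscillates indefinitely as standing waves.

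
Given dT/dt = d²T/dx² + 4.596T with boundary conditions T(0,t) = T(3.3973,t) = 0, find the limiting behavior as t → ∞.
T grows unboundedly. Reaction dominates diffusion (r=4.596 > κπ²/L²≈0.86); solution grows exponentially.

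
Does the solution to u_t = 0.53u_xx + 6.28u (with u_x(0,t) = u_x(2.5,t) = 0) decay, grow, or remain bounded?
u grows unboundedly. With Neumann BCs the constant mode has diffusion eigenvalue 0, so any r > 0 makes it grow like e^(6.28t); solution grows exponentially.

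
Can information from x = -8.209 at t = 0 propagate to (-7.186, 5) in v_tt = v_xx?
Yes. The domain of dependence is [-12.186, -2.186], and -8.209 ∈ [-12.186, -2.186].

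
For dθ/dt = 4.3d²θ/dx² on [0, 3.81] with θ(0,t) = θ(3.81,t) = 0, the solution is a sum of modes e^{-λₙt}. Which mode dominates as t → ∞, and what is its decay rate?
Eigenvalues: λₙ = 4.3n²π²/3.81².
First three modes:
  n=1: λ₁ = 4.3π²/3.81² ≈ 2.924
  n=2: λ₂ = 17.2π²/3.81² ≈ 11.694 (4× faster decay)
  n=3: λ₃ = 38.7π²/3.81² ≈ 26.312 (9× faster decay)
As t → ∞, higher modes decay exponentially faster. The n=1 mode dominates: θ ~ c₁ sin(πx/3.81) e^{-λ₁t}.
Decay rate: λ₁ = 4.3π²/3.81² ≈ 2.924.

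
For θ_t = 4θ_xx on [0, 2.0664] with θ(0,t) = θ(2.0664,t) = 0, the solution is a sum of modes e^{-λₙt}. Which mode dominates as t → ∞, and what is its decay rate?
Eigenvalues: λₙ = 4n²π²/2.0664².
First three modes:
  n=1: λ₁ = 4π²/2.0664² ≈ 9.246
  n=2: λ₂ = 16π²/2.0664² ≈ 36.982 (4× faster decay)
  n=3: λ₃ = 36π²/2.0664² ≈ 83.21 (9× faster decay)
As t → ∞, higher modes decay exponentially faster. The n=1 mode dominates: θ ~ c₁ sin(πx/2.0664) e^{-λ₁t}.
Decay rate: λ₁ = 4π²/2.0664² ≈ 9.246.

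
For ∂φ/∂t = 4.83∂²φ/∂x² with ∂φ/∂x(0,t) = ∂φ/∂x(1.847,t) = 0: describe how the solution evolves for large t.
φ → constant (steady state). Heat is conserved (no flux at boundaries); solution approaches the spatial average.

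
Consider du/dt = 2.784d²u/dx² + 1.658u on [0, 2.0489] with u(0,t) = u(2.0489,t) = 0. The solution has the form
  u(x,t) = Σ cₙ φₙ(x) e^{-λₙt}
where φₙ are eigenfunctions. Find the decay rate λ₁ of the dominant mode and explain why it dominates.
Eigenvalues: λₙ = 2.784n²π²/2.0489² - 1.658.
First three modes:
  n=1: λ₁ = 2.784π²/2.0489² - 1.658 ≈ 4.887
  n=2: λ₂ = 11.136π²/2.0489² - 1.658 ≈ 24.523
  n=3: λ₃ = 25.056π²/2.0489² - 1.658 ≈ 57.249
Since 2.784π²/2.0489² ≈ 6.545 > 1.658, all λₙ > 0.
The n=1 mode decays slowest → dominates as t → ∞.
Asymptotic: u ~ c₁ sin(πx/2.0489) e^{-λ₁t} with decay rate λ₁ ≈ 4.887.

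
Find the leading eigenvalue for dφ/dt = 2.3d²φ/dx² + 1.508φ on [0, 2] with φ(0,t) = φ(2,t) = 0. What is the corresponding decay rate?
Eigenvalues: λₙ = 2.3n²π²/2² - 1.508.
First three modes:
  n=1: λ₁ = 2.3π²/2² - 1.508 ≈ 4.167
  n=2: λ₂ = 9.2π²/2² - 1.508 ≈ 21.192
  n=3: λ₃ = 20.7π²/2² - 1.508 ≈ 49.567
Since 2.3π²/2² ≈ 5.675 > 1.508, all λₙ > 0.
The n=1 mode decays slowest → dominates as t → ∞.
Asymptotic: φ ~ c₁ sin(πx/2) e^{-λ₁t} with decay rate λ₁ ≈ 4.167.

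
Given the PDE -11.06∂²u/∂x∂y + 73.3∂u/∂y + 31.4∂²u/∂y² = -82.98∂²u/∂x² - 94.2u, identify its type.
Rewriting in standard form: 82.98∂²u/∂x² - 11.06∂²u/∂x∂y + 31.4∂²u/∂y² + 73.3∂u/∂y + 94.2u = 0. The second-order coefficients are A = 82.98, B = -11.06, C = 31.4. Since B² - 4AC = -10299.9644 < 0, this is an elliptic PDE.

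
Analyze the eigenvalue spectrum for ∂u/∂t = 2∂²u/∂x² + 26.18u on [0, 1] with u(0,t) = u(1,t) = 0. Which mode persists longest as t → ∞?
Eigenvalues: λₙ = 2n²π²/1² - 26.18.
First three modes:
  n=1: λ₁ = 2π² - 26.18 ≈ -6.441
  n=2: λ₂ = 8π² - 26.18 ≈ 52.777
  n=3: λ₃ = 18π² - 26.18 ≈ 151.473
Since 2π² ≈ 19.739 < 26.18, λ₁ < 0.
The n=1 mode grows fastest (−λₙ is largest for n=1) → dominates.
Asymptotic: u ~ c₁ sin(πx/1) e^{6.441t} (exponential growth at rate −λ₁ ≈ 6.441).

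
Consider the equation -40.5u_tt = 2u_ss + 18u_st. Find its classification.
Rewriting in standard form: -2u_ss - 18u_st - 40.5u_tt = 0. Parabolic. (A = -2, B = -18, C = -40.5 gives B² - 4AC = 0.)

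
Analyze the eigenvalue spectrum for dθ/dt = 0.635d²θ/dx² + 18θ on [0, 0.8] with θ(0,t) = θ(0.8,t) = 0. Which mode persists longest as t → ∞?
Eigenvalues: λₙ = 0.635n²π²/0.8² - 18.
First three modes:
  n=1: λ₁ = 0.635π²/0.8² - 18 ≈ -8.208
  n=2: λ₂ = 2.54π²/0.8² - 18 ≈ 21.17
  n=3: λ₃ = 5.715π²/0.8² - 18 ≈ 70.132
Since 0.635π²/0.8² ≈ 9.792 < 18, λ₁ < 0.
The n=1 mode grows fastest (−λₙ is largest for n=1) → dominates.
Asymptotic: θ ~ c₁ sin(πx/0.8) e^{8.208t} (exponential growth at rate −λ₁ ≈ 8.208).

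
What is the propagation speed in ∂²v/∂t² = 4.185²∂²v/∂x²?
Speed = 4.185. Information travels along characteristics x = x₀ ± 4.185t.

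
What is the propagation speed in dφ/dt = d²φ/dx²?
Infinite. The heat equation is parabolic, not hyperbolic, so disturbances propagate instantly.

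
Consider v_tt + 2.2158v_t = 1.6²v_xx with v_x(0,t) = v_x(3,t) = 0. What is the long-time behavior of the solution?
As t → ∞, v → constant (steady state). Damping (γ=2.2158) dissipates the nonconstant modes; with Neumann BCs the spatial average obeys M''+γM'=0 and tends to a finite limit.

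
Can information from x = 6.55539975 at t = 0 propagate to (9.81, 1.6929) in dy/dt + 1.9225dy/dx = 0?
Yes. The characteristic through (9.81, 1.6929) passes through x = 6.55539975.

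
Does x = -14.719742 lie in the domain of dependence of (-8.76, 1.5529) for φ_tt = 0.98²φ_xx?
No. The domain of dependence is [-10.281842, -7.238158], and -14.719742 is outside this interval.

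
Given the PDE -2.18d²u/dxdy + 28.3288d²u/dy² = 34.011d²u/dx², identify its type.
Rewriting in standard form: -34.011d²u/dx² - 2.18d²u/dxdy + 28.3288d²u/dy² = 0. The second-order coefficients are A = -34.011, B = -2.18, C = 28.3288. Since B² - 4AC = 3858.7156672 > 0, this is a hyperbolic PDE.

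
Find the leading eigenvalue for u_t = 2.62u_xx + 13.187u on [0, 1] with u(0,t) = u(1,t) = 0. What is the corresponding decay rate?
Eigenvalues: λₙ = 2.62n²π²/1² - 13.187.
First three modes:
  n=1: λ₁ = 2.62π² - 13.187 ≈ 12.671
  n=2: λ₂ = 10.48π² - 13.187 ≈ 90.246
  n=3: λ₃ = 23.58π² - 13.187 ≈ 219.538
Since 2.62π² ≈ 25.858 > 13.187, all λₙ > 0.
The n=1 mode decays slowest → dominates as t → ∞.
Asymptotic: u ~ c₁ sin(πx/1) e^{-λ₁t} with decay rate λ₁ ≈ 12.671.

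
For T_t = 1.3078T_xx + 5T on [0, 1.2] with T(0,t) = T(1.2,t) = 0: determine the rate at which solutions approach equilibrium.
Eigenvalues: λₙ = 1.3078n²π²/1.2² - 5.
First three modes:
  n=1: λ₁ = 1.3078π²/1.2² - 5 ≈ 3.964
  n=2: λ₂ = 5.2312π²/1.2² - 5 ≈ 30.854
  n=3: λ₃ = 11.7702π²/1.2² - 5 ≈ 75.672
Since 1.3078π²/1.2² ≈ 8.964 > 5, all λₙ > 0.
The n=1 mode decays slowest → dominates as t → ∞.
Asymptotic: T ~ c₁ sin(πx/1.2) e^{-λ₁t} with decay rate λ₁ ≈ 3.964.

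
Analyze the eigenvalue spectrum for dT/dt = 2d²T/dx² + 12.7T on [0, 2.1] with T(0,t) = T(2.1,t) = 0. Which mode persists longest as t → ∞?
Eigenvalues: λₙ = 2n²π²/2.1² - 12.7.
First three modes:
  n=1: λ₁ = 2π²/2.1² - 12.7 ≈ -8.224
  n=2: λ₂ = 8π²/2.1² - 12.7 ≈ 5.204
  n=3: λ₃ = 18π²/2.1² - 12.7 ≈ 27.584
Since 2π²/2.1² ≈ 4.476 < 12.7, λ₁ < 0.
The n=1 mode grows fastest (−λₙ is largest for n=1) → dominates.
Asymptotic: T ~ c₁ sin(πx/2.1) e^{8.224t} (exponential growth at rate −λ₁ ≈ 8.224).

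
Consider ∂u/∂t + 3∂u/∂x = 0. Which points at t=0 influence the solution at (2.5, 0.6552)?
A single point: x = 0.5344. The characteristic through (2.5, 0.6552) is x - 3t = const, so x = 2.5 - 3·0.6552 = 0.5344.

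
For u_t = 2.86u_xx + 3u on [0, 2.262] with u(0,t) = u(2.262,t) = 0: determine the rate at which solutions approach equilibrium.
Eigenvalues: λₙ = 2.86n²π²/2.262² - 3.
First three modes:
  n=1: λ₁ = 2.86π²/2.262² - 3 ≈ 2.517
  n=2: λ₂ = 11.44π²/2.262² - 3 ≈ 19.067
  n=3: λ₃ = 25.74π²/2.262² - 3 ≈ 46.65
Since 2.86π²/2.262² ≈ 5.517 > 3, all λₙ > 0.
The n=1 mode decays slowest → dominates as t → ∞.
Asymptotic: u ~ c₁ sin(πx/2.262) e^{-λ₁t} with decay rate λ₁ ≈ 2.517.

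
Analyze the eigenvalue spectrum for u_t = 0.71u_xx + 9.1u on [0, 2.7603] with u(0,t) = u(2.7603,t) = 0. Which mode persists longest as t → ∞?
Eigenvalues: λₙ = 0.71n²π²/2.7603² - 9.1.
First three modes:
  n=1: λ₁ = 0.71π²/2.7603² - 9.1 ≈ -8.18
  n=2: λ₂ = 2.84π²/2.7603² - 9.1 ≈ -5.421
  n=3: λ₃ = 6.39π²/2.7603² - 9.1 ≈ -0.823
Since 0.71π²/2.7603² ≈ 0.92 < 9.1, λ₁ < 0.
The n=1 mode grows fastest (−λₙ is largest for n=1) → dominates.
Asymptotic: u ~ c₁ sin(πx/2.7603) e^{8.18t} (exponential growth at rate −λ₁ ≈ 8.18).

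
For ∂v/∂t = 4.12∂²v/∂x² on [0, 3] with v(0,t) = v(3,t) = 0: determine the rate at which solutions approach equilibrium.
Eigenvalues: λₙ = 4.12n²π²/3².
First three modes:
  n=1: λ₁ = 4.12π²/3² ≈ 4.518
  n=2: λ₂ = 16.48π²/3² ≈ 18.072 (4× faster decay)
  n=3: λ₃ = 37.08π²/3² ≈ 40.663 (9× faster decay)
As t → ∞, higher modes decay exponentially faster. The n=1 mode dominates: v ~ c₁ sin(πx/3) e^{-λ₁t}.
Decay rate: λ₁ = 4.12π²/3² ≈ 4.518.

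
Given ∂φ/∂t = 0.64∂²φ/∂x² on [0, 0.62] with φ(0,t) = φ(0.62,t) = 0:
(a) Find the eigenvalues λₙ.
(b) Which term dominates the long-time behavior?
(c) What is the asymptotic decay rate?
Eigenvalues: λₙ = 0.64n²π²/0.62².
First three modes:
  n=1: λ₁ = 0.64π²/0.62² ≈ 16.432
  n=2: λ₂ = 2.56π²/0.62² ≈ 65.729 (4× faster decay)
  n=3: λ₃ = 5.76π²/0.62² ≈ 147.89 (9× faster decay)
As t → ∞, higher modes decay exponentially faster. The n=1 mode dominates: φ ~ c₁ sin(πx/0.62) e^{-λ₁t}.
Decay rate: λ₁ = 0.64π²/0.62² ≈ 16.432.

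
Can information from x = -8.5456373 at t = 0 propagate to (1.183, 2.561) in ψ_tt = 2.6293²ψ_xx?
No. The domain of dependence is [-5.5506373, 7.9166373], and -8.5456373 is outside this interval.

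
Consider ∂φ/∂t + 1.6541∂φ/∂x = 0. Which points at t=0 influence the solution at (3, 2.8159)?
A single point: x = -1.65778019. The characteristic through (3, 2.8159) is x - 1.6541t = const, so x = 3 - 1.6541·2.8159 = -1.65778019.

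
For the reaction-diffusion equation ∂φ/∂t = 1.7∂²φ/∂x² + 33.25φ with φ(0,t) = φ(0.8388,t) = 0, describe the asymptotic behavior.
φ grows unboundedly. Reaction dominates diffusion (r=33.25 > κπ²/L²≈23.85); solution grows exponentially.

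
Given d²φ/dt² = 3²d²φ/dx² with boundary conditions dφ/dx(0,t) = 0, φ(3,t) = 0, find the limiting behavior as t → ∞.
φ oscillates (no decay). Energy is conserved; the solution oscillates indefinitely as standing waves.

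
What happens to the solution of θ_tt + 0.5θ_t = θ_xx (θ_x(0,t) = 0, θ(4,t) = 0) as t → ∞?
θ → 0. Damping (γ=0.5) dissipates energy; oscillations decay exponentially.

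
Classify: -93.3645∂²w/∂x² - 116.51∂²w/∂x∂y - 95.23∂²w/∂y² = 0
Elliptic (discriminant = -21989.82524).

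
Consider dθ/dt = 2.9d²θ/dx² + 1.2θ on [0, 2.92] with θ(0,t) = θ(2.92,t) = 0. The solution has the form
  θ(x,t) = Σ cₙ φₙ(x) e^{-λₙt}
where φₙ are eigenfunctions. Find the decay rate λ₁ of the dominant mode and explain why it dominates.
Eigenvalues: λₙ = 2.9n²π²/2.92² - 1.2.
First three modes:
  n=1: λ₁ = 2.9π²/2.92² - 1.2 ≈ 2.157
  n=2: λ₂ = 11.6π²/2.92² - 1.2 ≈ 12.227
  n=3: λ₃ = 26.1π²/2.92² - 1.2 ≈ 29.012
Since 2.9π²/2.92² ≈ 3.357 > 1.2, all λₙ > 0.
The n=1 mode decays slowest → dominates as t → ∞.
Asymptotic: θ ~ c₁ sin(πx/2.92) e^{-λ₁t} with decay rate λ₁ ≈ 2.157.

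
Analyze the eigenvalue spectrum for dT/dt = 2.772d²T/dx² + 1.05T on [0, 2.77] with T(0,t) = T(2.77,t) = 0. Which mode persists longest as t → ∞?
Eigenvalues: λₙ = 2.772n²π²/2.77² - 1.05.
First three modes:
  n=1: λ₁ = 2.772π²/2.77² - 1.05 ≈ 2.516
  n=2: λ₂ = 11.088π²/2.77² - 1.05 ≈ 13.212
  n=3: λ₃ = 24.948π²/2.77² - 1.05 ≈ 31.04
Since 2.772π²/2.77² ≈ 3.566 > 1.05, all λₙ > 0.
The n=1 mode decays slowest → dominates as t → ∞.
Asymptotic: T ~ c₁ sin(πx/2.77) e^{-λ₁t} with decay rate λ₁ ≈ 2.516.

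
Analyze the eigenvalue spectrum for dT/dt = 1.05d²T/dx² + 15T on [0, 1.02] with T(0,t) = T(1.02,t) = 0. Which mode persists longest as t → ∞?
Eigenvalues: λₙ = 1.05n²π²/1.02² - 15.
First three modes:
  n=1: λ₁ = 1.05π²/1.02² - 15 ≈ -5.039
  n=2: λ₂ = 4.2π²/1.02² - 15 ≈ 24.843
  n=3: λ₃ = 9.45π²/1.02² - 15 ≈ 74.646
Since 1.05π²/1.02² ≈ 9.961 < 15, λ₁ < 0.
The n=1 mode grows fastest (−λₙ is largest for n=1) → dominates.
Asymptotic: T ~ c₁ sin(πx/1.02) e^{5.039t} (exponential growth at rate −λ₁ ≈ 5.039).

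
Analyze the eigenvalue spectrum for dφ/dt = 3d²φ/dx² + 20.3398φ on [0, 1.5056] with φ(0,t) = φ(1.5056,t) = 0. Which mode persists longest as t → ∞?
Eigenvalues: λₙ = 3n²π²/1.5056² - 20.3398.
First three modes:
  n=1: λ₁ = 3π²/1.5056² - 20.3398 ≈ -7.278
  n=2: λ₂ = 12π²/1.5056² - 20.3398 ≈ 31.907
  n=3: λ₃ = 27π²/1.5056² - 20.3398 ≈ 97.216
Since 3π²/1.5056² ≈ 13.062 < 20.3398, λ₁ < 0.
The n=1 mode grows fastest (−λₙ is largest for n=1) → dominates.
Asymptotic: φ ~ c₁ sin(πx/1.5056) e^{7.278t} (exponential growth at rate −λ₁ ≈ 7.278).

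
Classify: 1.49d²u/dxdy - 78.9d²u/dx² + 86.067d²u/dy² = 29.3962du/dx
Rewriting in standard form: -78.9d²u/dx² + 1.49d²u/dxdy + 86.067d²u/dy² - 29.3962du/dx = 0. Hyperbolic (discriminant = 27164.9653).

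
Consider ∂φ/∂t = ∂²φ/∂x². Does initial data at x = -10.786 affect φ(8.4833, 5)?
Yes, for any finite x. The heat equation has infinite propagation speed, so all initial data affects all points at any t > 0.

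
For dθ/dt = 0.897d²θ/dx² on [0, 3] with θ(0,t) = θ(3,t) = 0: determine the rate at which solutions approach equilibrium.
Eigenvalues: λₙ = 0.897n²π²/3².
First three modes:
  n=1: λ₁ = 0.897π²/3² ≈ 0.984
  n=2: λ₂ = 3.588π²/3² ≈ 3.935 (4× faster decay)
  n=3: λ₃ = 8.073π²/3² ≈ 8.853 (9× faster decay)
As t → ∞, higher modes decay exponentially faster. The n=1 mode dominates: θ ~ c₁ sin(πx/3) e^{-λ₁t}.
Decay rate: λ₁ = 0.897π²/3² ≈ 0.984.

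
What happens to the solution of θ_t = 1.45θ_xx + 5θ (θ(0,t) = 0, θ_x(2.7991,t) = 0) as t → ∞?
θ grows unboundedly. Reaction dominates diffusion (r=5 > κπ²/(4L²)≈0.46); solution grows exponentially.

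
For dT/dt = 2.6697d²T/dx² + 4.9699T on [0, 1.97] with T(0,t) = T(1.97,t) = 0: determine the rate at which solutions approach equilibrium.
Eigenvalues: λₙ = 2.6697n²π²/1.97² - 4.9699.
First three modes:
  n=1: λ₁ = 2.6697π²/1.97² - 4.9699 ≈ 1.819
  n=2: λ₂ = 10.6788π²/1.97² - 4.9699 ≈ 22.188
  n=3: λ₃ = 24.0273π²/1.97² - 4.9699 ≈ 56.134
Since 2.6697π²/1.97² ≈ 6.789 > 4.9699, all λₙ > 0.
The n=1 mode decays slowest → dominates as t → ∞.
Asymptotic: T ~ c₁ sin(πx/1.97) e^{-λ₁t} with decay rate λ₁ ≈ 1.819.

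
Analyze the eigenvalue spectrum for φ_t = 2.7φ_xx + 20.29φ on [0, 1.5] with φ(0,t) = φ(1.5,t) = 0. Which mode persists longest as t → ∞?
Eigenvalues: λₙ = 2.7n²π²/1.5² - 20.29.
First three modes:
  n=1: λ₁ = 2.7π²/1.5² - 20.29 ≈ -8.446
  n=2: λ₂ = 10.8π²/1.5² - 20.29 ≈ 27.084
  n=3: λ₃ = 24.3π²/1.5² - 20.29 ≈ 86.302
Since 2.7π²/1.5² ≈ 11.844 < 20.29, λ₁ < 0.
The n=1 mode grows fastest (−λₙ is largest for n=1) → dominates.
Asymptotic: φ ~ c₁ sin(πx/1.5) e^{8.446t} (exponential growth at rate −λ₁ ≈ 8.446).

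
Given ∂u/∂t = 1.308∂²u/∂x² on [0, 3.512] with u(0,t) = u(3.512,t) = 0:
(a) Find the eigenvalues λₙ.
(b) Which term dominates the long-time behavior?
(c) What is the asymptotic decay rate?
Eigenvalues: λₙ = 1.308n²π²/3.512².
First three modes:
  n=1: λ₁ = 1.308π²/3.512² ≈ 1.047
  n=2: λ₂ = 5.232π²/3.512² ≈ 4.187 (4× faster decay)
  n=3: λ₃ = 11.772π²/3.512² ≈ 9.42 (9× faster decay)
As t → ∞, higher modes decay exponentially faster. The n=1 mode dominates: u ~ c₁ sin(πx/3.512) e^{-λ₁t}.
Decay rate: λ₁ = 1.308π²/3.512² ≈ 1.047.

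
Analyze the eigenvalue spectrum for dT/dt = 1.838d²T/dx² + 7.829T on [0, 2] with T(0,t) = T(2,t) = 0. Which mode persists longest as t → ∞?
Eigenvalues: λₙ = 1.838n²π²/2² - 7.829.
First three modes:
  n=1: λ₁ = 1.838π²/2² - 7.829 ≈ -3.294
  n=2: λ₂ = 7.352π²/2² - 7.829 ≈ 10.311
  n=3: λ₃ = 16.542π²/2² - 7.829 ≈ 32.987
Since 1.838π²/2² ≈ 4.535 < 7.829, λ₁ < 0.
The n=1 mode grows fastest (−λₙ is largest for n=1) → dominates.
Asymptotic: T ~ c₁ sin(πx/2) e^{3.294t} (exponential growth at rate −λ₁ ≈ 3.294).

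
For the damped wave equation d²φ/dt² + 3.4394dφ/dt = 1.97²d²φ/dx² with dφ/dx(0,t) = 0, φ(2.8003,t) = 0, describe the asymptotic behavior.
φ → 0. Damping (γ=3.4394) dissipates energy; oscillations decay exponentially.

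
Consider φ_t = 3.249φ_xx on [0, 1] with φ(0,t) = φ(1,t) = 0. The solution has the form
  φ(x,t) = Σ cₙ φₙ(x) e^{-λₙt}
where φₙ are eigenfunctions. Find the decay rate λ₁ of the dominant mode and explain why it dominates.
Eigenvalues: λₙ = 3.249n²π².
First three modes:
  n=1: λ₁ = 3.249π² ≈ 32.066
  n=2: λ₂ = 12.996π² ≈ 128.265 (4× faster decay)
  n=3: λ₃ = 29.241π² ≈ 288.597 (9× faster decay)
As t → ∞, higher modes decay exponentially faster. The n=1 mode dominates: φ ~ c₁ sin(πx) e^{-λ₁t}.
Decay rate: λ₁ = 3.249π² ≈ 32.066.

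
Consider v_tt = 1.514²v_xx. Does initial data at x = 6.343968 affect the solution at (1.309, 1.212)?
No. The domain of dependence is [-0.525968, 3.143968], and 6.343968 is outside this interval.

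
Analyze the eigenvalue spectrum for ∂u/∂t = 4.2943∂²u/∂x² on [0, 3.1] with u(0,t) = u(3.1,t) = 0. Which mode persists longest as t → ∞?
Eigenvalues: λₙ = 4.2943n²π²/3.1².
First three modes:
  n=1: λ₁ = 4.2943π²/3.1² ≈ 4.41
  n=2: λ₂ = 17.1772π²/3.1² ≈ 17.641 (4× faster decay)
  n=3: λ₃ = 38.6487π²/3.1² ≈ 39.693 (9× faster decay)
As t → ∞, higher modes decay exponentially faster. The n=1 mode dominates: u ~ c₁ sin(πx/3.1) e^{-λ₁t}.
Decay rate: λ₁ = 4.2943π²/3.1² ≈ 4.41.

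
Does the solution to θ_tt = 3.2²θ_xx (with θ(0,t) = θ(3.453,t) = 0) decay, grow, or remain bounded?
θ oscillates (no decay). Energy is conserved; the solution oscillates indefinitely as standing waves.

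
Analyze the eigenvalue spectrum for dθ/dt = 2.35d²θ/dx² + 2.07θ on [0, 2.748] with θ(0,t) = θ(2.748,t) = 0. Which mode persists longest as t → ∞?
Eigenvalues: λₙ = 2.35n²π²/2.748² - 2.07.
First three modes:
  n=1: λ₁ = 2.35π²/2.748² - 2.07 ≈ 1.001
  n=2: λ₂ = 9.4π²/2.748² - 2.07 ≈ 10.216
  n=3: λ₃ = 21.15π²/2.748² - 2.07 ≈ 25.572
Since 2.35π²/2.748² ≈ 3.071 > 2.07, all λₙ > 0.
The n=1 mode decays slowest → dominates as t → ∞.
Asymptotic: θ ~ c₁ sin(πx/2.748) e^{-λ₁t} with decay rate λ₁ ≈ 1.001.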